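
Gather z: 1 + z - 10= z - 9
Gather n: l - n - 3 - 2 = l - n - 5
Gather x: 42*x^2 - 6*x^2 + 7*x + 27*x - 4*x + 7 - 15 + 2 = 36*x^2 + 30*x - 6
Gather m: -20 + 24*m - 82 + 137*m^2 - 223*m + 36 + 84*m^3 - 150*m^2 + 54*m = 84*m^3 - 13*m^2 - 145*m - 66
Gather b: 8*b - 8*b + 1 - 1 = 0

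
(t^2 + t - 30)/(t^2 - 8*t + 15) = (t + 6)/(t - 3)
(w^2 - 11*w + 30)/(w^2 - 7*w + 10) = (w - 6)/(w - 2)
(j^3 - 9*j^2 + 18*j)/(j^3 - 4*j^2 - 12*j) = (j - 3)/(j + 2)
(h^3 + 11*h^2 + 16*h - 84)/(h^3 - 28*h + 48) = (h + 7)/(h - 4)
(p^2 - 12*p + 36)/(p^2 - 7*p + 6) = (p - 6)/(p - 1)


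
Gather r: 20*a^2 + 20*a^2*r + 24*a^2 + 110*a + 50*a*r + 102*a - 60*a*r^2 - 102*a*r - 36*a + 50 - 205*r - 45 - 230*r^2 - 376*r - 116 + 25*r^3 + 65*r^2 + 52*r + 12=44*a^2 + 176*a + 25*r^3 + r^2*(-60*a - 165) + r*(20*a^2 - 52*a - 529) - 99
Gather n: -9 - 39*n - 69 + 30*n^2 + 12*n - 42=30*n^2 - 27*n - 120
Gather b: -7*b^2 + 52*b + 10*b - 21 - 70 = -7*b^2 + 62*b - 91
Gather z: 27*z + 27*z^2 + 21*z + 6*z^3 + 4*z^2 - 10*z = 6*z^3 + 31*z^2 + 38*z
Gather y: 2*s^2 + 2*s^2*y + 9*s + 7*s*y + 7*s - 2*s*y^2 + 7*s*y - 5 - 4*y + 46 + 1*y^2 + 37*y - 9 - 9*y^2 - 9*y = 2*s^2 + 16*s + y^2*(-2*s - 8) + y*(2*s^2 + 14*s + 24) + 32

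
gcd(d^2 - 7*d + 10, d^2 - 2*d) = d - 2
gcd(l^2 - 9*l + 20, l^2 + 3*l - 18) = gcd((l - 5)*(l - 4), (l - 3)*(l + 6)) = 1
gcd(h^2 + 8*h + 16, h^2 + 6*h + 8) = h + 4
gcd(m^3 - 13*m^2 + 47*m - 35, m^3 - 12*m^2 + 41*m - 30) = m^2 - 6*m + 5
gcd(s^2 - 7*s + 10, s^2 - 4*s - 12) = 1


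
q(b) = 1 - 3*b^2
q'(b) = -6*b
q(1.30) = -4.07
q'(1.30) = -7.80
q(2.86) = -23.54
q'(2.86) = -17.16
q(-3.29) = -31.47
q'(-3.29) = 19.74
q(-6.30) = -118.07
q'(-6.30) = 37.80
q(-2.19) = -13.39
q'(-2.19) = 13.14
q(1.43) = -5.13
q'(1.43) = -8.58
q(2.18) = -13.26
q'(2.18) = -13.08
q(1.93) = -10.17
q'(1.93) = -11.58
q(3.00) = -26.00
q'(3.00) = -18.00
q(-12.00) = -431.00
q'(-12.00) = 72.00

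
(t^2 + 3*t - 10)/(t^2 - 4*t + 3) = (t^2 + 3*t - 10)/(t^2 - 4*t + 3)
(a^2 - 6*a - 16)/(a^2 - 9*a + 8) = (a + 2)/(a - 1)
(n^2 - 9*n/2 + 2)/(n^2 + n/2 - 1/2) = (n - 4)/(n + 1)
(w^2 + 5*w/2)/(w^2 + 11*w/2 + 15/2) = w/(w + 3)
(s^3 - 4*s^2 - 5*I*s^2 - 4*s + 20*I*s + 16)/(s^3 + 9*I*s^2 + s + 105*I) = (s^3 + s^2*(-4 - 5*I) + s*(-4 + 20*I) + 16)/(s^3 + 9*I*s^2 + s + 105*I)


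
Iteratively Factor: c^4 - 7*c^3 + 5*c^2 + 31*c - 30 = (c - 5)*(c^3 - 2*c^2 - 5*c + 6) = (c - 5)*(c - 3)*(c^2 + c - 2) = (c - 5)*(c - 3)*(c + 2)*(c - 1)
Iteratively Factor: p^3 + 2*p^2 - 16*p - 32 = (p + 2)*(p^2 - 16) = (p + 2)*(p + 4)*(p - 4)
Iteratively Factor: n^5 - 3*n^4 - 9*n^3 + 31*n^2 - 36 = (n - 3)*(n^4 - 9*n^2 + 4*n + 12) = (n - 3)*(n - 2)*(n^3 + 2*n^2 - 5*n - 6) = (n - 3)*(n - 2)^2*(n^2 + 4*n + 3) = (n - 3)*(n - 2)^2*(n + 3)*(n + 1)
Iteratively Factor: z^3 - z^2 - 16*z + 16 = (z - 4)*(z^2 + 3*z - 4) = (z - 4)*(z - 1)*(z + 4)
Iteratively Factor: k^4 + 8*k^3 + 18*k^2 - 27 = (k + 3)*(k^3 + 5*k^2 + 3*k - 9) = (k + 3)^2*(k^2 + 2*k - 3) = (k + 3)^3*(k - 1)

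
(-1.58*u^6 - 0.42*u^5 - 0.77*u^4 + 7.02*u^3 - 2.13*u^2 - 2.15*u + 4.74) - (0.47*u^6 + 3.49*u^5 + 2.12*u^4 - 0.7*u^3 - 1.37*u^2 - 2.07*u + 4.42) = -2.05*u^6 - 3.91*u^5 - 2.89*u^4 + 7.72*u^3 - 0.76*u^2 - 0.0800000000000001*u + 0.32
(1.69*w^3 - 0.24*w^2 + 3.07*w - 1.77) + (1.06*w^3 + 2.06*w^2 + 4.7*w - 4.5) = 2.75*w^3 + 1.82*w^2 + 7.77*w - 6.27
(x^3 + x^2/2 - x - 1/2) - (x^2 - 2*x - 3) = x^3 - x^2/2 + x + 5/2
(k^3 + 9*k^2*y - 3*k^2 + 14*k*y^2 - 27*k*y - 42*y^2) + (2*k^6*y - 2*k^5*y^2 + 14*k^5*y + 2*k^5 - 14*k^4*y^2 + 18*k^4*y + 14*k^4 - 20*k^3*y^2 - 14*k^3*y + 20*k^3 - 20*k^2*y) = 2*k^6*y - 2*k^5*y^2 + 14*k^5*y + 2*k^5 - 14*k^4*y^2 + 18*k^4*y + 14*k^4 - 20*k^3*y^2 - 14*k^3*y + 21*k^3 - 11*k^2*y - 3*k^2 + 14*k*y^2 - 27*k*y - 42*y^2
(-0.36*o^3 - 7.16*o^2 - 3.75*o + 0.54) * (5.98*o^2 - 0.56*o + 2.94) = -2.1528*o^5 - 42.6152*o^4 - 19.4738*o^3 - 15.7212*o^2 - 11.3274*o + 1.5876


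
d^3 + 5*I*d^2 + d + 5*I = (d - I)*(d + I)*(d + 5*I)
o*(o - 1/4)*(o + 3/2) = o^3 + 5*o^2/4 - 3*o/8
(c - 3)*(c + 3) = c^2 - 9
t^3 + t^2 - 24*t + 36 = (t - 3)*(t - 2)*(t + 6)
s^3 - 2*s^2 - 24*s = s*(s - 6)*(s + 4)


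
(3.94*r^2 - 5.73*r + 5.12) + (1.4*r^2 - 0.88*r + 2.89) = 5.34*r^2 - 6.61*r + 8.01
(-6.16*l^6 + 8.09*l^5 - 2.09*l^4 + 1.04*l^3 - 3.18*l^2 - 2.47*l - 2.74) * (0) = 0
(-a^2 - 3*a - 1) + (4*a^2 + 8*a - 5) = 3*a^2 + 5*a - 6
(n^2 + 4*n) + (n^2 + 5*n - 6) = 2*n^2 + 9*n - 6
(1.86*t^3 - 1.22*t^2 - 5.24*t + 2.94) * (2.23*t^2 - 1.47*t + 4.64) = 4.1478*t^5 - 5.4548*t^4 - 1.2614*t^3 + 8.5982*t^2 - 28.6354*t + 13.6416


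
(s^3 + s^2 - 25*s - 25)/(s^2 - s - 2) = (s^2 - 25)/(s - 2)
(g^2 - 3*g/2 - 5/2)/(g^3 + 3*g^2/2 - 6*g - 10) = (g + 1)/(g^2 + 4*g + 4)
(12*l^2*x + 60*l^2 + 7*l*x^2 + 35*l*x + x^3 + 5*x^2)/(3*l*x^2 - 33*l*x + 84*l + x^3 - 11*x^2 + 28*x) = (4*l*x + 20*l + x^2 + 5*x)/(x^2 - 11*x + 28)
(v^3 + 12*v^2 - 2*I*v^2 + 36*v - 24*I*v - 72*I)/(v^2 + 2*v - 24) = (v^2 + 2*v*(3 - I) - 12*I)/(v - 4)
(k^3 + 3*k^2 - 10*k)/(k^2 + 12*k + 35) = k*(k - 2)/(k + 7)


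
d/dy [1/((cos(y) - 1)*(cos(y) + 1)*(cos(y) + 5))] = (-3 + 10*cos(y)/sin(y)^2 + 2/sin(y)^2)/((cos(y) + 5)^2*sin(y))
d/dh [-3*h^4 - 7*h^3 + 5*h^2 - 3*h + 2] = -12*h^3 - 21*h^2 + 10*h - 3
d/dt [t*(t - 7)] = 2*t - 7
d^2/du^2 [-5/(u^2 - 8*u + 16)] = -30/(u^4 - 16*u^3 + 96*u^2 - 256*u + 256)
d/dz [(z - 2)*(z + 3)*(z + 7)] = 3*z^2 + 16*z + 1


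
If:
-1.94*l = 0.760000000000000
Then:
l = -0.39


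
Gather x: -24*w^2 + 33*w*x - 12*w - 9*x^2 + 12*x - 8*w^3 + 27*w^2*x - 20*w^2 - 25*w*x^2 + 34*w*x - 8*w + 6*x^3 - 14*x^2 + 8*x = -8*w^3 - 44*w^2 - 20*w + 6*x^3 + x^2*(-25*w - 23) + x*(27*w^2 + 67*w + 20)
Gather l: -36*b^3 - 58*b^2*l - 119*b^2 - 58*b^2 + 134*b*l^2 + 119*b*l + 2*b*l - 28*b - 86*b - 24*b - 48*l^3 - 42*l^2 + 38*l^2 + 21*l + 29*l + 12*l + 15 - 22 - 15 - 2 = -36*b^3 - 177*b^2 - 138*b - 48*l^3 + l^2*(134*b - 4) + l*(-58*b^2 + 121*b + 62) - 24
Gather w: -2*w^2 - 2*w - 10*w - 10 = -2*w^2 - 12*w - 10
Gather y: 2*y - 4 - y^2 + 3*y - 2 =-y^2 + 5*y - 6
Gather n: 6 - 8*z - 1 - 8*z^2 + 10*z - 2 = -8*z^2 + 2*z + 3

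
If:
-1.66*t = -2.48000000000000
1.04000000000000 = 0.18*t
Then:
No Solution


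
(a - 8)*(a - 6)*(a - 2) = a^3 - 16*a^2 + 76*a - 96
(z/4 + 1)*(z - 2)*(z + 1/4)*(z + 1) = z^4/4 + 13*z^3/16 - 21*z^2/16 - 19*z/8 - 1/2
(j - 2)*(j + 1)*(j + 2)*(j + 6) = j^4 + 7*j^3 + 2*j^2 - 28*j - 24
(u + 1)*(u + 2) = u^2 + 3*u + 2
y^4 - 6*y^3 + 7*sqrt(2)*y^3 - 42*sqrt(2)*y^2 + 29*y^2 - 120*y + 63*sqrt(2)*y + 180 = (y - 3)^2*(y + 2*sqrt(2))*(y + 5*sqrt(2))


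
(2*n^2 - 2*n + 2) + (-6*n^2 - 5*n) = -4*n^2 - 7*n + 2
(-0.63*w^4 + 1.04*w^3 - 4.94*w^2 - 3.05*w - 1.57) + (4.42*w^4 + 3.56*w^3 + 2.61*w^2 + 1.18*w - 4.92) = 3.79*w^4 + 4.6*w^3 - 2.33*w^2 - 1.87*w - 6.49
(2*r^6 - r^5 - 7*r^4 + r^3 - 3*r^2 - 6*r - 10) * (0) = 0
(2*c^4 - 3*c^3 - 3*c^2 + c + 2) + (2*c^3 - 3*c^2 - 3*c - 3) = 2*c^4 - c^3 - 6*c^2 - 2*c - 1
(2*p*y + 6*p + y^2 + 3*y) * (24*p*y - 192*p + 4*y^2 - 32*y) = 48*p^2*y^2 - 240*p^2*y - 1152*p^2 + 32*p*y^3 - 160*p*y^2 - 768*p*y + 4*y^4 - 20*y^3 - 96*y^2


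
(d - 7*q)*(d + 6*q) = d^2 - d*q - 42*q^2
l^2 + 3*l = l*(l + 3)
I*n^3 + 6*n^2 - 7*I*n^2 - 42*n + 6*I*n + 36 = (n - 6)*(n - 6*I)*(I*n - I)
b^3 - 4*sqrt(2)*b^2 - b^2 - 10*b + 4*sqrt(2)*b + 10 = (b - 1)*(b - 5*sqrt(2))*(b + sqrt(2))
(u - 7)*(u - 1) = u^2 - 8*u + 7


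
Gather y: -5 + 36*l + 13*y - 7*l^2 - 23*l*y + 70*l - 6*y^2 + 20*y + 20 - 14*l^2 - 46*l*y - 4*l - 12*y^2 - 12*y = -21*l^2 + 102*l - 18*y^2 + y*(21 - 69*l) + 15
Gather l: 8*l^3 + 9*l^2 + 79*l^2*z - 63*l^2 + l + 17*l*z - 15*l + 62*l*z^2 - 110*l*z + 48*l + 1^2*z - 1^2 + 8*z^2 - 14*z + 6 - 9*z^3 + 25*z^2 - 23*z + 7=8*l^3 + l^2*(79*z - 54) + l*(62*z^2 - 93*z + 34) - 9*z^3 + 33*z^2 - 36*z + 12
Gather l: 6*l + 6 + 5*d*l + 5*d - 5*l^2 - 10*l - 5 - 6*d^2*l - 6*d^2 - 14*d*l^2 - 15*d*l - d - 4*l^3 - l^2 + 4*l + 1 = -6*d^2 + 4*d - 4*l^3 + l^2*(-14*d - 6) + l*(-6*d^2 - 10*d) + 2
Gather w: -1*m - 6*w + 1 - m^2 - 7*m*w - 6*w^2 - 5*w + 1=-m^2 - m - 6*w^2 + w*(-7*m - 11) + 2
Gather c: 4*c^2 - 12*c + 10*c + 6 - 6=4*c^2 - 2*c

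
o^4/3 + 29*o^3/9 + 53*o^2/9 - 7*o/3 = o*(o/3 + 1)*(o - 1/3)*(o + 7)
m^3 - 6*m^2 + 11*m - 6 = (m - 3)*(m - 2)*(m - 1)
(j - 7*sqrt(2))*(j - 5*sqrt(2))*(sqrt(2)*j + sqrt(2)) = sqrt(2)*j^3 - 24*j^2 + sqrt(2)*j^2 - 24*j + 70*sqrt(2)*j + 70*sqrt(2)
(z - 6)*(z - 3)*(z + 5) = z^3 - 4*z^2 - 27*z + 90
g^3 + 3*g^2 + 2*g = g*(g + 1)*(g + 2)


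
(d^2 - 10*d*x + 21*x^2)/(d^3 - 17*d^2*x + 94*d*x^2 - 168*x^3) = (d - 3*x)/(d^2 - 10*d*x + 24*x^2)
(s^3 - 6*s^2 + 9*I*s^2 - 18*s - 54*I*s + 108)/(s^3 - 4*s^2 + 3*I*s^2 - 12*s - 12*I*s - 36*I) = (s + 6*I)/(s + 2)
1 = 1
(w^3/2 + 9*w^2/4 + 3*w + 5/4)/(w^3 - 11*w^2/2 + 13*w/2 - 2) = (2*w^3 + 9*w^2 + 12*w + 5)/(2*(2*w^3 - 11*w^2 + 13*w - 4))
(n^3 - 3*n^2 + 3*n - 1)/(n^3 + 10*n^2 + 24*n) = (n^3 - 3*n^2 + 3*n - 1)/(n*(n^2 + 10*n + 24))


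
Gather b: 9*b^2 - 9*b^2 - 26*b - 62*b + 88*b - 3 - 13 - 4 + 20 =0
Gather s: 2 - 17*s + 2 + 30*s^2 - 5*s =30*s^2 - 22*s + 4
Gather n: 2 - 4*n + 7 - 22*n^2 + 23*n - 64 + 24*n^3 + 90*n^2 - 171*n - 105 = 24*n^3 + 68*n^2 - 152*n - 160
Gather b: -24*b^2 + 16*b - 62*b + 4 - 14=-24*b^2 - 46*b - 10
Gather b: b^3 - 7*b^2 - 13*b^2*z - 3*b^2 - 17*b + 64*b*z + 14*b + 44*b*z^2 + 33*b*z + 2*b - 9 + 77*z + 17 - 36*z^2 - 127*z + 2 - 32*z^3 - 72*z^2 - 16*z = b^3 + b^2*(-13*z - 10) + b*(44*z^2 + 97*z - 1) - 32*z^3 - 108*z^2 - 66*z + 10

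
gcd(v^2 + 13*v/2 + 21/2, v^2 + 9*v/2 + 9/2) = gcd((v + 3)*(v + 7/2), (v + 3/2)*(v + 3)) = v + 3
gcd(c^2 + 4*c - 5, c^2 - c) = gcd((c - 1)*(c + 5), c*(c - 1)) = c - 1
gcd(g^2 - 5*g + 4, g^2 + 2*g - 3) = g - 1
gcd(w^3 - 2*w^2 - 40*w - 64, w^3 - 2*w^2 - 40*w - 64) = w^3 - 2*w^2 - 40*w - 64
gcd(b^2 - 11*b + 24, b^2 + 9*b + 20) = 1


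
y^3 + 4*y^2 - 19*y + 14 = (y - 2)*(y - 1)*(y + 7)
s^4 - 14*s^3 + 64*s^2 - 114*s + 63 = (s - 7)*(s - 3)^2*(s - 1)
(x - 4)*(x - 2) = x^2 - 6*x + 8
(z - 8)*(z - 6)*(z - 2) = z^3 - 16*z^2 + 76*z - 96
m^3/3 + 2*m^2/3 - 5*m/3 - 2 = (m/3 + 1/3)*(m - 2)*(m + 3)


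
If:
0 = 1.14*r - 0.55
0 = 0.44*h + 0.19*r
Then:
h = -0.21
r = 0.48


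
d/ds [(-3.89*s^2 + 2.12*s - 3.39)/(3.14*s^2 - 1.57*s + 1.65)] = (-0.549500000000002*s^2 + 8.4522*s - 1.8243)/(9.8596*s^4 - 9.8596*s^3 + 12.8269*s^2 - 5.181*s + 2.7225)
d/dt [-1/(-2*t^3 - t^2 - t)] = (-6*t^2 - 2*t - 1)/(t^2*(2*t^2 + t + 1)^2)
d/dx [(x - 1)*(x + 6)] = 2*x + 5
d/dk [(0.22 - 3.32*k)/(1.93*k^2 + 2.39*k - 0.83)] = (6.4076*k^2 - 0.8492*k + 2.2298)/(3.7249*k^4 + 9.2254*k^3 + 2.5083*k^2 - 3.9674*k + 0.6889)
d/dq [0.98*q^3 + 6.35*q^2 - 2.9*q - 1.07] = 2.94*q^2 + 12.7*q - 2.9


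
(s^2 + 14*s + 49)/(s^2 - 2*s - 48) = (s^2 + 14*s + 49)/(s^2 - 2*s - 48)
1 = 1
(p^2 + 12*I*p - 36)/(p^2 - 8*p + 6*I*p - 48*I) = (p + 6*I)/(p - 8)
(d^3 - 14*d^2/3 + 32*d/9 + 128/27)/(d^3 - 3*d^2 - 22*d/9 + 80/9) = (9*d^2 - 18*d - 16)/(3*(3*d^2 - d - 10))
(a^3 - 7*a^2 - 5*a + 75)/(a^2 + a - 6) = (a^2 - 10*a + 25)/(a - 2)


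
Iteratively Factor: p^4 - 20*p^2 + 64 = (p - 2)*(p^3 + 2*p^2 - 16*p - 32) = (p - 2)*(p + 2)*(p^2 - 16) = (p - 4)*(p - 2)*(p + 2)*(p + 4)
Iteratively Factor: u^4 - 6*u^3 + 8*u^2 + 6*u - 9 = (u - 3)*(u^3 - 3*u^2 - u + 3) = (u - 3)*(u - 1)*(u^2 - 2*u - 3) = (u - 3)^2*(u - 1)*(u + 1)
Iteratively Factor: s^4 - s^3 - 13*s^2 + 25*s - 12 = (s - 3)*(s^3 + 2*s^2 - 7*s + 4) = (s - 3)*(s + 4)*(s^2 - 2*s + 1) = (s - 3)*(s - 1)*(s + 4)*(s - 1)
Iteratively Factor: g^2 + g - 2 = (g + 2)*(g - 1)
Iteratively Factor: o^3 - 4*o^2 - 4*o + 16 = (o + 2)*(o^2 - 6*o + 8) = (o - 2)*(o + 2)*(o - 4)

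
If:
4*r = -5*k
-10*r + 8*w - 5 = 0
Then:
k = 2/5 - 16*w/25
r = 4*w/5 - 1/2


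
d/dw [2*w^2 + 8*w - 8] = 4*w + 8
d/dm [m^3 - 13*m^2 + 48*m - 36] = 3*m^2 - 26*m + 48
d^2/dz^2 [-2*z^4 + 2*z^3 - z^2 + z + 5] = -24*z^2 + 12*z - 2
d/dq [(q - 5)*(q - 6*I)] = 2*q - 5 - 6*I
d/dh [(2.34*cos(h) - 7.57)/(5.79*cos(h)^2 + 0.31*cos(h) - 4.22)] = (13.5486*cos(h)^2 - 87.6606*cos(h) + 7.5281)*sin(h)/(33.5241*cos(h)^4 + 3.5898*cos(h)^3 - 48.7715*cos(h)^2 - 2.6164*cos(h) + 17.8084)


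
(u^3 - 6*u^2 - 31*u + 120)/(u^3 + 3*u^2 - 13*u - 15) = (u - 8)/(u + 1)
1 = 1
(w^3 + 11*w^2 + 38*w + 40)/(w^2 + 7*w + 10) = w + 4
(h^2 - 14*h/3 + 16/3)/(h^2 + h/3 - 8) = (h - 2)/(h + 3)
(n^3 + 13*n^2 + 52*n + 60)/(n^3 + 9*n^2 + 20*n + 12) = (n + 5)/(n + 1)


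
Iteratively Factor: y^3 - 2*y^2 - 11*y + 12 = (y - 4)*(y^2 + 2*y - 3) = (y - 4)*(y + 3)*(y - 1)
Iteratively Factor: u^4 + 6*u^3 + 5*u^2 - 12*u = (u)*(u^3 + 6*u^2 + 5*u - 12) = u*(u - 1)*(u^2 + 7*u + 12) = u*(u - 1)*(u + 3)*(u + 4)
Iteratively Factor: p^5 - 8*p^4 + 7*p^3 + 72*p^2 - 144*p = (p)*(p^4 - 8*p^3 + 7*p^2 + 72*p - 144) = p*(p - 4)*(p^3 - 4*p^2 - 9*p + 36) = p*(p - 4)*(p + 3)*(p^2 - 7*p + 12) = p*(p - 4)^2*(p + 3)*(p - 3)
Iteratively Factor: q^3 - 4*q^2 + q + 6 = (q - 3)*(q^2 - q - 2) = (q - 3)*(q + 1)*(q - 2)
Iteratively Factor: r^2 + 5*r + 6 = (r + 2)*(r + 3)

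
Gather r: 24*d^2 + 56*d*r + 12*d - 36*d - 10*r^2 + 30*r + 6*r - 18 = 24*d^2 - 24*d - 10*r^2 + r*(56*d + 36) - 18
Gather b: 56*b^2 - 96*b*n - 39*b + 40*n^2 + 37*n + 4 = 56*b^2 + b*(-96*n - 39) + 40*n^2 + 37*n + 4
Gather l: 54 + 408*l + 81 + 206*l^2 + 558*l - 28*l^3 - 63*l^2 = -28*l^3 + 143*l^2 + 966*l + 135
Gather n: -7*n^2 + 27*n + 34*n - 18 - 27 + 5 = -7*n^2 + 61*n - 40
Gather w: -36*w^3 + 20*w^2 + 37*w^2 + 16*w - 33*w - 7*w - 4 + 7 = -36*w^3 + 57*w^2 - 24*w + 3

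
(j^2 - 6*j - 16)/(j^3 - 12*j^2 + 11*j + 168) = (j + 2)/(j^2 - 4*j - 21)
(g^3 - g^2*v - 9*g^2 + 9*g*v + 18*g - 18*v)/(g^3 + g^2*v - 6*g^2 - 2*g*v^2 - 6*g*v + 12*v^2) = (g - 3)/(g + 2*v)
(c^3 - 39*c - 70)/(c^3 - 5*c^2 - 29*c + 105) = (c + 2)/(c - 3)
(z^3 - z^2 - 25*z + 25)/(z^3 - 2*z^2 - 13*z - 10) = (z^2 + 4*z - 5)/(z^2 + 3*z + 2)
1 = 1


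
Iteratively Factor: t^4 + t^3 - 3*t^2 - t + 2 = (t - 1)*(t^3 + 2*t^2 - t - 2) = (t - 1)*(t + 1)*(t^2 + t - 2) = (t - 1)*(t + 1)*(t + 2)*(t - 1)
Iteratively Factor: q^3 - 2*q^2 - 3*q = (q + 1)*(q^2 - 3*q) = q*(q + 1)*(q - 3)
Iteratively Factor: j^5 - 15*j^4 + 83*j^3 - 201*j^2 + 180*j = (j - 5)*(j^4 - 10*j^3 + 33*j^2 - 36*j) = j*(j - 5)*(j^3 - 10*j^2 + 33*j - 36) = j*(j - 5)*(j - 4)*(j^2 - 6*j + 9) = j*(j - 5)*(j - 4)*(j - 3)*(j - 3)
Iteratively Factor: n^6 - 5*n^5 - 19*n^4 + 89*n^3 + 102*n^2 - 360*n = (n)*(n^5 - 5*n^4 - 19*n^3 + 89*n^2 + 102*n - 360) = n*(n - 4)*(n^4 - n^3 - 23*n^2 - 3*n + 90) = n*(n - 4)*(n + 3)*(n^3 - 4*n^2 - 11*n + 30) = n*(n - 4)*(n - 2)*(n + 3)*(n^2 - 2*n - 15) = n*(n - 4)*(n - 2)*(n + 3)^2*(n - 5)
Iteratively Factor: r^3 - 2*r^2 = (r - 2)*(r^2) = r*(r - 2)*(r)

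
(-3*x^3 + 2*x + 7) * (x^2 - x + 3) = -3*x^5 + 3*x^4 - 7*x^3 + 5*x^2 - x + 21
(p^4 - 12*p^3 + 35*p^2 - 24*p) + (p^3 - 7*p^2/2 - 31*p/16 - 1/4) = p^4 - 11*p^3 + 63*p^2/2 - 415*p/16 - 1/4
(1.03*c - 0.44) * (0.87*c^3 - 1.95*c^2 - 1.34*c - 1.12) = 0.8961*c^4 - 2.3913*c^3 - 0.5222*c^2 - 0.564*c + 0.4928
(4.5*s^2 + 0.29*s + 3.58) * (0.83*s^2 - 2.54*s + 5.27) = 3.735*s^4 - 11.1893*s^3 + 25.9498*s^2 - 7.5649*s + 18.8666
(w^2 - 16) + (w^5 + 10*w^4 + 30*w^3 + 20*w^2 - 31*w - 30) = w^5 + 10*w^4 + 30*w^3 + 21*w^2 - 31*w - 46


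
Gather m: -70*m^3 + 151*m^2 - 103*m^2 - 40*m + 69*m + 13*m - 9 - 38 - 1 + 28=-70*m^3 + 48*m^2 + 42*m - 20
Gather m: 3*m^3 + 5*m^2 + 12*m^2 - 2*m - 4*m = 3*m^3 + 17*m^2 - 6*m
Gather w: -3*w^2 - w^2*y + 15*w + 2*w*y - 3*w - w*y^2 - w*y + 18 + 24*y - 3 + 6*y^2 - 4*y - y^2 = w^2*(-y - 3) + w*(-y^2 + y + 12) + 5*y^2 + 20*y + 15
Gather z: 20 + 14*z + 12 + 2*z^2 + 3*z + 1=2*z^2 + 17*z + 33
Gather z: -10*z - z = -11*z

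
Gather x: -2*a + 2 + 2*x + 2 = -2*a + 2*x + 4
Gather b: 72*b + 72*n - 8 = 72*b + 72*n - 8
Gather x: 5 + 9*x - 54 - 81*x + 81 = 32 - 72*x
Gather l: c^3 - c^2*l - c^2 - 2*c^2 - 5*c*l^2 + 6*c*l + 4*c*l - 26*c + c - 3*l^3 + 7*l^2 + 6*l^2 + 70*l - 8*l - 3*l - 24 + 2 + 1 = c^3 - 3*c^2 - 25*c - 3*l^3 + l^2*(13 - 5*c) + l*(-c^2 + 10*c + 59) - 21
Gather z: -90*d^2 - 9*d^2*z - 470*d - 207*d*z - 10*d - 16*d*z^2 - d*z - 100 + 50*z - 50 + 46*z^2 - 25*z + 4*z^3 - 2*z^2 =-90*d^2 - 480*d + 4*z^3 + z^2*(44 - 16*d) + z*(-9*d^2 - 208*d + 25) - 150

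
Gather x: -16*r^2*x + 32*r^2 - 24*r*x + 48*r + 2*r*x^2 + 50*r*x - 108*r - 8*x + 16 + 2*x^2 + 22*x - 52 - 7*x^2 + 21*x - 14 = 32*r^2 - 60*r + x^2*(2*r - 5) + x*(-16*r^2 + 26*r + 35) - 50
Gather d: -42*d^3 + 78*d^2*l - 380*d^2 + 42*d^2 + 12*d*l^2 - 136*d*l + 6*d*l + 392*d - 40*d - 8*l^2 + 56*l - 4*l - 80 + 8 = -42*d^3 + d^2*(78*l - 338) + d*(12*l^2 - 130*l + 352) - 8*l^2 + 52*l - 72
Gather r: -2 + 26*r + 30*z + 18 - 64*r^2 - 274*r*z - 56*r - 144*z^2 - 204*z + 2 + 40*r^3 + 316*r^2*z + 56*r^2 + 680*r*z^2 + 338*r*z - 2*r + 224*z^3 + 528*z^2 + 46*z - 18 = 40*r^3 + r^2*(316*z - 8) + r*(680*z^2 + 64*z - 32) + 224*z^3 + 384*z^2 - 128*z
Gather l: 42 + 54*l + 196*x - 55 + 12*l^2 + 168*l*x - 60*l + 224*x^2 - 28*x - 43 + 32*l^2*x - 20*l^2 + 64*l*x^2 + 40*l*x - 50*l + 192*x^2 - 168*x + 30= l^2*(32*x - 8) + l*(64*x^2 + 208*x - 56) + 416*x^2 - 26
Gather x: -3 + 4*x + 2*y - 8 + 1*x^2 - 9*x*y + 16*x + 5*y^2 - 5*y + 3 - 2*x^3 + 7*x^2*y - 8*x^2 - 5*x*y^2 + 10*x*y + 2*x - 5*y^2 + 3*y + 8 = -2*x^3 + x^2*(7*y - 7) + x*(-5*y^2 + y + 22)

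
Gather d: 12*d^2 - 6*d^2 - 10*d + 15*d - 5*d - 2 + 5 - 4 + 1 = 6*d^2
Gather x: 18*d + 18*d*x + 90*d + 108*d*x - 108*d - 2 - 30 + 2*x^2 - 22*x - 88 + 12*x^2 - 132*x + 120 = 14*x^2 + x*(126*d - 154)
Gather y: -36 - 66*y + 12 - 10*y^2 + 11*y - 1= -10*y^2 - 55*y - 25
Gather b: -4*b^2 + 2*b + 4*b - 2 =-4*b^2 + 6*b - 2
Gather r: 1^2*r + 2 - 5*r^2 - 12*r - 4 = -5*r^2 - 11*r - 2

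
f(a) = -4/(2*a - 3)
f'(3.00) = 0.89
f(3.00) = -1.33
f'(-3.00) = 0.10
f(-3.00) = 0.44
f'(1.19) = 20.81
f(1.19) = 6.45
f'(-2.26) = 0.14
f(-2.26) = 0.53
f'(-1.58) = 0.21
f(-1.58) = 0.65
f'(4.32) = 0.25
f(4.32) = -0.71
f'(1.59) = 246.91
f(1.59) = -22.22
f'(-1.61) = 0.21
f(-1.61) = 0.64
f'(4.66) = 0.20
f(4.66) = -0.63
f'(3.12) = 0.76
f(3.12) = -1.23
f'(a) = 8/(2*a - 3)^2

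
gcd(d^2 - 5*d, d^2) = d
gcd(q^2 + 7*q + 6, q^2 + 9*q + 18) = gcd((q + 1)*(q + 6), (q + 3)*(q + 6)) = q + 6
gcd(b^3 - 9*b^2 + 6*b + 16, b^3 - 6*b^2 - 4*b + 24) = b - 2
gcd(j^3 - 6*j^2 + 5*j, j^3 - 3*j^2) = j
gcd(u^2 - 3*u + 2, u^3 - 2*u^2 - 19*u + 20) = u - 1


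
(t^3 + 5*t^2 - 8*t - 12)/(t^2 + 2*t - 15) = (t^3 + 5*t^2 - 8*t - 12)/(t^2 + 2*t - 15)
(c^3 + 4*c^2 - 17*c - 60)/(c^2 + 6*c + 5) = (c^2 - c - 12)/(c + 1)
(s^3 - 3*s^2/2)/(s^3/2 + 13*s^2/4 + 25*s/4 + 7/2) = s^2*(4*s - 6)/(2*s^3 + 13*s^2 + 25*s + 14)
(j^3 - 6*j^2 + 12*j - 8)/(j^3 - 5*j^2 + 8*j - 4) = (j - 2)/(j - 1)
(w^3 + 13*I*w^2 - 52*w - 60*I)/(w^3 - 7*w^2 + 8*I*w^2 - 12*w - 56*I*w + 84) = (w + 5*I)/(w - 7)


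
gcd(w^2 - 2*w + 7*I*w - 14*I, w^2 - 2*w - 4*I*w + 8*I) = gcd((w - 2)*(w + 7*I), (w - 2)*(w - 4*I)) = w - 2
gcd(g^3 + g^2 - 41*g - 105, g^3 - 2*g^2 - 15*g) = g + 3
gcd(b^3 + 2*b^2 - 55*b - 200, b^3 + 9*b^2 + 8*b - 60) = b + 5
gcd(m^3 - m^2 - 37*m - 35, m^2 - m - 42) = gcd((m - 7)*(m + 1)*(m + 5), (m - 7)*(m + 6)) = m - 7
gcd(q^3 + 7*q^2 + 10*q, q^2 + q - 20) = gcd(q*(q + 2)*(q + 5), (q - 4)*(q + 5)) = q + 5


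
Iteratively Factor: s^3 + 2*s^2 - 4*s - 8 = (s + 2)*(s^2 - 4) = (s - 2)*(s + 2)*(s + 2)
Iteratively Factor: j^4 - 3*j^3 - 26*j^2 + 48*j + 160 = (j - 5)*(j^3 + 2*j^2 - 16*j - 32) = (j - 5)*(j + 2)*(j^2 - 16) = (j - 5)*(j + 2)*(j + 4)*(j - 4)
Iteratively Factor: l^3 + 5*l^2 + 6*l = (l)*(l^2 + 5*l + 6) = l*(l + 3)*(l + 2)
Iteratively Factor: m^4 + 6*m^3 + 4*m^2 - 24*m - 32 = (m + 2)*(m^3 + 4*m^2 - 4*m - 16) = (m + 2)^2*(m^2 + 2*m - 8) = (m - 2)*(m + 2)^2*(m + 4)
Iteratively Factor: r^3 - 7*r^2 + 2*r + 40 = (r + 2)*(r^2 - 9*r + 20) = (r - 4)*(r + 2)*(r - 5)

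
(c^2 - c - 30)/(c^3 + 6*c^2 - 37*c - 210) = 1/(c + 7)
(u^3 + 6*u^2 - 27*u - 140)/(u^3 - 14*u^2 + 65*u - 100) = (u^2 + 11*u + 28)/(u^2 - 9*u + 20)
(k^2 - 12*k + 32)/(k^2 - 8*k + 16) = (k - 8)/(k - 4)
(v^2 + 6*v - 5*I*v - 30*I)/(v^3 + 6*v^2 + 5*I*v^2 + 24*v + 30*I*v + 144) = (v - 5*I)/(v^2 + 5*I*v + 24)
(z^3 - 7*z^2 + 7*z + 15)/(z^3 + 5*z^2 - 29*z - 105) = (z^2 - 2*z - 3)/(z^2 + 10*z + 21)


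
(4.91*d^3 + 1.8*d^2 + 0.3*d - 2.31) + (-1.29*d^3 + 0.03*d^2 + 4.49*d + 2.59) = 3.62*d^3 + 1.83*d^2 + 4.79*d + 0.28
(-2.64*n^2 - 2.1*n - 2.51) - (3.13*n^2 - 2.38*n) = -5.77*n^2 + 0.28*n - 2.51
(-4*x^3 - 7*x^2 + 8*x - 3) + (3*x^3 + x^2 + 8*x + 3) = -x^3 - 6*x^2 + 16*x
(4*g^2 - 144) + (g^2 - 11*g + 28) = 5*g^2 - 11*g - 116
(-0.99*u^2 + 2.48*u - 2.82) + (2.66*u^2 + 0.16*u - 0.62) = 1.67*u^2 + 2.64*u - 3.44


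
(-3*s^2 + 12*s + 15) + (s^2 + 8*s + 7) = -2*s^2 + 20*s + 22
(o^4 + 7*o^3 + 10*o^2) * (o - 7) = o^5 - 39*o^3 - 70*o^2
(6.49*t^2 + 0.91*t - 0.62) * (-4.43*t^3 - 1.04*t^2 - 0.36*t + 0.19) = -28.7507*t^5 - 10.7809*t^4 - 0.5362*t^3 + 1.5503*t^2 + 0.3961*t - 0.1178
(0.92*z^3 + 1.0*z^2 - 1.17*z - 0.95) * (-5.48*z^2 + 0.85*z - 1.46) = -5.0416*z^5 - 4.698*z^4 + 5.9184*z^3 + 2.7515*z^2 + 0.9007*z + 1.387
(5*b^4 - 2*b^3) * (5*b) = 25*b^5 - 10*b^4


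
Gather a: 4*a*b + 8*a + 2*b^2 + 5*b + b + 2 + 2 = a*(4*b + 8) + 2*b^2 + 6*b + 4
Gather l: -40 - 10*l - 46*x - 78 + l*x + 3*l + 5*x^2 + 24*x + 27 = l*(x - 7) + 5*x^2 - 22*x - 91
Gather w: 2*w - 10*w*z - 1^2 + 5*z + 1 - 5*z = w*(2 - 10*z)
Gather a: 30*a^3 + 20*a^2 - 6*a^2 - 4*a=30*a^3 + 14*a^2 - 4*a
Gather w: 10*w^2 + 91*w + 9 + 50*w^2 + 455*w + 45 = 60*w^2 + 546*w + 54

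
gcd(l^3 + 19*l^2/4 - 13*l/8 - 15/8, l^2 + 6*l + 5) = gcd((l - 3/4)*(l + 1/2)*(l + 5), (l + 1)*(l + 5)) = l + 5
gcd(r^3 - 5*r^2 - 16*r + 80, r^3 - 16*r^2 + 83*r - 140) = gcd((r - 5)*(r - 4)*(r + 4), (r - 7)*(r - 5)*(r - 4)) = r^2 - 9*r + 20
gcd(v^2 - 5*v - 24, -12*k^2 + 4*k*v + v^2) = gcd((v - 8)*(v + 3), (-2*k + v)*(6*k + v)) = 1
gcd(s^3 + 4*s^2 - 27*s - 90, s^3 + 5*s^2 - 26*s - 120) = s^2 + s - 30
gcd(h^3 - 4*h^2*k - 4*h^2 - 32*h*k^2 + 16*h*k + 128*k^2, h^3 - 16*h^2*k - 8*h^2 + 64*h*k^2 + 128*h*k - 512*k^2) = h - 8*k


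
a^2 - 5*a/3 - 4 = (a - 3)*(a + 4/3)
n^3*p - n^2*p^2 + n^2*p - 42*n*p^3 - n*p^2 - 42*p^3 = (n - 7*p)*(n + 6*p)*(n*p + p)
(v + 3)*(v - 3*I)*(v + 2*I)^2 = v^4 + 3*v^3 + I*v^3 + 8*v^2 + 3*I*v^2 + 24*v + 12*I*v + 36*I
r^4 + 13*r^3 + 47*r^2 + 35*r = r*(r + 1)*(r + 5)*(r + 7)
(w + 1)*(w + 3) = w^2 + 4*w + 3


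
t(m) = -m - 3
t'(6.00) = -1.00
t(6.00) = -9.00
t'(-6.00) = -1.00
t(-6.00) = 3.00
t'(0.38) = -1.00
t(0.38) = -3.38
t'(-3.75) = -1.00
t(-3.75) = 0.75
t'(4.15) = -1.00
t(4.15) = -7.15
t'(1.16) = -1.00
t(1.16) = -4.16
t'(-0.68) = -1.00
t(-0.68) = -2.32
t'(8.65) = -1.00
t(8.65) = -11.65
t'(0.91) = -1.00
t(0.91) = -3.91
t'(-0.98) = -1.00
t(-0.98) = -2.02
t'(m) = -1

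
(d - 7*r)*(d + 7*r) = d^2 - 49*r^2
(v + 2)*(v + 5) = v^2 + 7*v + 10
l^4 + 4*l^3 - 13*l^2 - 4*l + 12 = (l - 2)*(l - 1)*(l + 1)*(l + 6)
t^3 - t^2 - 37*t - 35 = (t - 7)*(t + 1)*(t + 5)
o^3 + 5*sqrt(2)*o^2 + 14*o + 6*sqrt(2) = (o + sqrt(2))^2*(o + 3*sqrt(2))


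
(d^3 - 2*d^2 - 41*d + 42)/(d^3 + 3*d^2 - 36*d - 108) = (d^2 - 8*d + 7)/(d^2 - 3*d - 18)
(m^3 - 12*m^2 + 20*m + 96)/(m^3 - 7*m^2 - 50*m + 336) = (m + 2)/(m + 7)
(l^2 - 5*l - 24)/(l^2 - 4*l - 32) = (l + 3)/(l + 4)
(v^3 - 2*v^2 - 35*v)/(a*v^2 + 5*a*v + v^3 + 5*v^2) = (v - 7)/(a + v)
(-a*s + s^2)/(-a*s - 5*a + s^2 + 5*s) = s/(s + 5)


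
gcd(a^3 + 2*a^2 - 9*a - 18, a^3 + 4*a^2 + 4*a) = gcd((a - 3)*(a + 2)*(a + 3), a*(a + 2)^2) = a + 2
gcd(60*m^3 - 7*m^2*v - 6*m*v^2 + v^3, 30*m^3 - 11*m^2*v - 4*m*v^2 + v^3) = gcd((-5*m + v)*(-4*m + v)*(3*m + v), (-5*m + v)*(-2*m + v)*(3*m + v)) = -15*m^2 - 2*m*v + v^2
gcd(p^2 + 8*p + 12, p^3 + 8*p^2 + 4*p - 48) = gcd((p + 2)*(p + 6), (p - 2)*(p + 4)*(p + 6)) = p + 6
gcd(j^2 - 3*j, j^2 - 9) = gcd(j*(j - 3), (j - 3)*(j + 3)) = j - 3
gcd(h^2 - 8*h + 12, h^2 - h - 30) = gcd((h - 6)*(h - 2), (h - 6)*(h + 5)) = h - 6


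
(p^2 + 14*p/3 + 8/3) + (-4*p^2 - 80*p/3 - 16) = -3*p^2 - 22*p - 40/3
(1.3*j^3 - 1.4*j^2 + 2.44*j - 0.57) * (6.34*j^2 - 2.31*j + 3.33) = 8.242*j^5 - 11.879*j^4 + 23.0326*j^3 - 13.9122*j^2 + 9.4419*j - 1.8981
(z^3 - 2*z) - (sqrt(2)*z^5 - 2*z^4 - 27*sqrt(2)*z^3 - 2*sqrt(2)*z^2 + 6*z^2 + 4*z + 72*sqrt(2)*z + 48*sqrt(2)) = -sqrt(2)*z^5 + 2*z^4 + z^3 + 27*sqrt(2)*z^3 - 6*z^2 + 2*sqrt(2)*z^2 - 72*sqrt(2)*z - 6*z - 48*sqrt(2)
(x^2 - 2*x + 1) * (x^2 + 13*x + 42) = x^4 + 11*x^3 + 17*x^2 - 71*x + 42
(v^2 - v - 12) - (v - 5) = v^2 - 2*v - 7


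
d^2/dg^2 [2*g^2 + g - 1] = 4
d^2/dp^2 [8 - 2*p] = 0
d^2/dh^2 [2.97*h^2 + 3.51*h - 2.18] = 5.94000000000000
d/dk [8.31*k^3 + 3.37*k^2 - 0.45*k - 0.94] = 24.93*k^2 + 6.74*k - 0.45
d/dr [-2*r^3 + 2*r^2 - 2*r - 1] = -6*r^2 + 4*r - 2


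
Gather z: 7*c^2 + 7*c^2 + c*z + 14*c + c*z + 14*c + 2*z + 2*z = 14*c^2 + 28*c + z*(2*c + 4)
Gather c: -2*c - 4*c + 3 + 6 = 9 - 6*c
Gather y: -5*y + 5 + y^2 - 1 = y^2 - 5*y + 4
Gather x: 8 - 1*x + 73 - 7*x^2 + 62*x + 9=-7*x^2 + 61*x + 90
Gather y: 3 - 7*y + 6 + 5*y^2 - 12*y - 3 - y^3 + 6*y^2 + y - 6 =-y^3 + 11*y^2 - 18*y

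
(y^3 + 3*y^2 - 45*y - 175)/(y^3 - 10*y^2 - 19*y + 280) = (y + 5)/(y - 8)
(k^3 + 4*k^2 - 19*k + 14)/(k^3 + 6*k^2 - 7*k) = (k - 2)/k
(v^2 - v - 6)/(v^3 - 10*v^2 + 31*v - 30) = (v + 2)/(v^2 - 7*v + 10)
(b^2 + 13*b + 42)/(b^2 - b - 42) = (b + 7)/(b - 7)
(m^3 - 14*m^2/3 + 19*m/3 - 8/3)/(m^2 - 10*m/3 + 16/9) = 3*(m^2 - 2*m + 1)/(3*m - 2)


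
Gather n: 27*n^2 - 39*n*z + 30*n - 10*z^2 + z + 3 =27*n^2 + n*(30 - 39*z) - 10*z^2 + z + 3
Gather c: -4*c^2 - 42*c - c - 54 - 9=-4*c^2 - 43*c - 63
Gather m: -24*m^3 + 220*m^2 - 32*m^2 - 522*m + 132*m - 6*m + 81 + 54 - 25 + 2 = -24*m^3 + 188*m^2 - 396*m + 112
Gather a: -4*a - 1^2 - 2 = -4*a - 3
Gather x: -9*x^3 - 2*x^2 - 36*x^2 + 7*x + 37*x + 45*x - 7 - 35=-9*x^3 - 38*x^2 + 89*x - 42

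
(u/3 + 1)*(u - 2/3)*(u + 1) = u^3/3 + 10*u^2/9 + u/9 - 2/3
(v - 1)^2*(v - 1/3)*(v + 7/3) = v^4 - 34*v^2/9 + 32*v/9 - 7/9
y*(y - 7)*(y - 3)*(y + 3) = y^4 - 7*y^3 - 9*y^2 + 63*y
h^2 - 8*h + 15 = (h - 5)*(h - 3)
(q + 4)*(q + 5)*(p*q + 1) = p*q^3 + 9*p*q^2 + 20*p*q + q^2 + 9*q + 20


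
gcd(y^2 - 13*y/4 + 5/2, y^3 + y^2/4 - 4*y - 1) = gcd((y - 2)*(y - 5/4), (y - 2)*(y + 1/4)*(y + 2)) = y - 2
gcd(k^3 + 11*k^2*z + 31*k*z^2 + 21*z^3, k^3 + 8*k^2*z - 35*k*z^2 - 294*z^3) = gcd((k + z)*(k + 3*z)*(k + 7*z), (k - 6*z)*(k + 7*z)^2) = k + 7*z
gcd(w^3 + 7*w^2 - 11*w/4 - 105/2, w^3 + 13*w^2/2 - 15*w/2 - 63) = w^2 + 19*w/2 + 21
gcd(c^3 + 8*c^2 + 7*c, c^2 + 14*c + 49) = c + 7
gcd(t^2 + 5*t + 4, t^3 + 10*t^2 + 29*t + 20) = t^2 + 5*t + 4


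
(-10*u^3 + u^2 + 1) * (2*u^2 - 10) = -20*u^5 + 2*u^4 + 100*u^3 - 8*u^2 - 10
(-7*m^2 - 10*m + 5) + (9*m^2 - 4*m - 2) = 2*m^2 - 14*m + 3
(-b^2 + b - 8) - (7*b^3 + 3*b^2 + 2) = -7*b^3 - 4*b^2 + b - 10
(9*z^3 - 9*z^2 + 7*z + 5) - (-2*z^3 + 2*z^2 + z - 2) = 11*z^3 - 11*z^2 + 6*z + 7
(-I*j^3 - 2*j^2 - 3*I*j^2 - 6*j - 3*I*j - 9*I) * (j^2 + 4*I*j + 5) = -I*j^5 + 2*j^4 - 3*I*j^4 + 6*j^3 - 16*I*j^3 + 2*j^2 - 48*I*j^2 + 6*j - 15*I*j - 45*I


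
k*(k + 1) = k^2 + k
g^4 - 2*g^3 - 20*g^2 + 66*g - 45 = (g - 3)^2*(g - 1)*(g + 5)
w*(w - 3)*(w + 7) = w^3 + 4*w^2 - 21*w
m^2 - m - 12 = (m - 4)*(m + 3)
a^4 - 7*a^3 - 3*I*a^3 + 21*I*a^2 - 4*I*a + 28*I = (a - 7)*(a - 2*I)^2*(a + I)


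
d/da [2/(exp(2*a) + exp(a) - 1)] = (-4*exp(a) - 2)*exp(a)/(exp(2*a) + exp(a) - 1)^2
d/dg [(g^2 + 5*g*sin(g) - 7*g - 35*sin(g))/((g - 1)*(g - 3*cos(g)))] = (-3*g^3*sin(g) + 5*g^3*cos(g) + 19*g^2*sin(g) - 43*g^2*cos(g) - 9*g^2 + 49*g*sin(g) + 41*g*cos(g) + 120*g - 35*sin(g) - 45*sin(2*g) - 21*cos(g) - 105)/((g - 1)^2*(g - 3*cos(g))^2)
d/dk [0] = 0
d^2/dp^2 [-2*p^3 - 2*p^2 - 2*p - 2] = -12*p - 4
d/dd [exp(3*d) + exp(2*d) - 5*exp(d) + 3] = (3*exp(2*d) + 2*exp(d) - 5)*exp(d)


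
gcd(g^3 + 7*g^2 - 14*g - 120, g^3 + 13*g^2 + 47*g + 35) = g + 5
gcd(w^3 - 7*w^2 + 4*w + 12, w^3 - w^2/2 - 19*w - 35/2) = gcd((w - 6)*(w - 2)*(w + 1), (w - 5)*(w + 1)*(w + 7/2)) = w + 1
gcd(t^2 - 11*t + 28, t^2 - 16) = t - 4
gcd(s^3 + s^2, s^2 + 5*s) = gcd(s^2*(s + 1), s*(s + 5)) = s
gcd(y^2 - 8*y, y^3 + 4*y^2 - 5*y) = y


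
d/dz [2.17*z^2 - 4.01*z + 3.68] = 4.34*z - 4.01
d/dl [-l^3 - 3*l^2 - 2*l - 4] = -3*l^2 - 6*l - 2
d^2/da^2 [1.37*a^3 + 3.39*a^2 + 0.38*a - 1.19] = 8.22*a + 6.78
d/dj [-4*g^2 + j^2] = 2*j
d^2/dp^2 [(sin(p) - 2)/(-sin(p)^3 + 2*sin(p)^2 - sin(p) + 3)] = (4*sin(p)^7 - 24*sin(p)^6 + 38*sin(p)^5 + 41*sin(p)^4 - 148*sin(p)^3 + 73*sin(p)^2 + 51*sin(p) - 26)/(sin(p)^3 - 2*sin(p)^2 + sin(p) - 3)^3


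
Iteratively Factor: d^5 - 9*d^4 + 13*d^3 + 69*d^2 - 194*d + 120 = (d - 1)*(d^4 - 8*d^3 + 5*d^2 + 74*d - 120) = (d - 5)*(d - 1)*(d^3 - 3*d^2 - 10*d + 24) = (d - 5)*(d - 4)*(d - 1)*(d^2 + d - 6) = (d - 5)*(d - 4)*(d - 2)*(d - 1)*(d + 3)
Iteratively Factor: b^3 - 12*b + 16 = (b - 2)*(b^2 + 2*b - 8) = (b - 2)*(b + 4)*(b - 2)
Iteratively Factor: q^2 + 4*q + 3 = (q + 3)*(q + 1)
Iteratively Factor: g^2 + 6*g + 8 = (g + 2)*(g + 4)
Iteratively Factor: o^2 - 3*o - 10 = (o + 2)*(o - 5)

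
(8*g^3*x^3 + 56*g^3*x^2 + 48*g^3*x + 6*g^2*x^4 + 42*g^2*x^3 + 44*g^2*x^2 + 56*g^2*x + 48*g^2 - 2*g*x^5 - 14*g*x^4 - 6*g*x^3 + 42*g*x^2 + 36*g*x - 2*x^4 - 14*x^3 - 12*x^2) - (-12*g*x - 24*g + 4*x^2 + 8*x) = 8*g^3*x^3 + 56*g^3*x^2 + 48*g^3*x + 6*g^2*x^4 + 42*g^2*x^3 + 44*g^2*x^2 + 56*g^2*x + 48*g^2 - 2*g*x^5 - 14*g*x^4 - 6*g*x^3 + 42*g*x^2 + 48*g*x + 24*g - 2*x^4 - 14*x^3 - 16*x^2 - 8*x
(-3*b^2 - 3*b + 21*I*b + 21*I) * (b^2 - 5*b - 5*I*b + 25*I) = -3*b^4 + 12*b^3 + 36*I*b^3 + 120*b^2 - 144*I*b^2 - 420*b - 180*I*b - 525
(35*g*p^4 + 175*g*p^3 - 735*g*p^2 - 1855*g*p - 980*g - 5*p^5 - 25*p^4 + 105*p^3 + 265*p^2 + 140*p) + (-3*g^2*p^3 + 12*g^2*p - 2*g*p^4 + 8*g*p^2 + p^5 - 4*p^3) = -3*g^2*p^3 + 12*g^2*p + 33*g*p^4 + 175*g*p^3 - 727*g*p^2 - 1855*g*p - 980*g - 4*p^5 - 25*p^4 + 101*p^3 + 265*p^2 + 140*p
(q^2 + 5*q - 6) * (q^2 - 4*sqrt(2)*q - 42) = q^4 - 4*sqrt(2)*q^3 + 5*q^3 - 48*q^2 - 20*sqrt(2)*q^2 - 210*q + 24*sqrt(2)*q + 252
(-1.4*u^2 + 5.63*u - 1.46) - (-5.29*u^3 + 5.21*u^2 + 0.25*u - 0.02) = 5.29*u^3 - 6.61*u^2 + 5.38*u - 1.44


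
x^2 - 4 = (x - 2)*(x + 2)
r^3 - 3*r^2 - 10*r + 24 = (r - 4)*(r - 2)*(r + 3)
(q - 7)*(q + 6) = q^2 - q - 42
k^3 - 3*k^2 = k^2*(k - 3)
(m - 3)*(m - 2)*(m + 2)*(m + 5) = m^4 + 2*m^3 - 19*m^2 - 8*m + 60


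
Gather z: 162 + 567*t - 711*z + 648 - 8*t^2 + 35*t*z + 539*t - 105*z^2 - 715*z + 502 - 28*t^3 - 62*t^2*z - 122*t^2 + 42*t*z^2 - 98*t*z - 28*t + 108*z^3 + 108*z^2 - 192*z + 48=-28*t^3 - 130*t^2 + 1078*t + 108*z^3 + z^2*(42*t + 3) + z*(-62*t^2 - 63*t - 1618) + 1360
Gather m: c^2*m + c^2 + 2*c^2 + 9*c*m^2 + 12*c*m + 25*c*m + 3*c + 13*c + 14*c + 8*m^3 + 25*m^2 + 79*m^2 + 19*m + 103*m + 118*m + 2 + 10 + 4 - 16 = 3*c^2 + 30*c + 8*m^3 + m^2*(9*c + 104) + m*(c^2 + 37*c + 240)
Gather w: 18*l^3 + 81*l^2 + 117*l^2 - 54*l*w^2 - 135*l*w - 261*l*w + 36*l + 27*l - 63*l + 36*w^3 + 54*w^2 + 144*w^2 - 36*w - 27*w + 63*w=18*l^3 + 198*l^2 - 396*l*w + 36*w^3 + w^2*(198 - 54*l)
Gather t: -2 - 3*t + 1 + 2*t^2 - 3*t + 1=2*t^2 - 6*t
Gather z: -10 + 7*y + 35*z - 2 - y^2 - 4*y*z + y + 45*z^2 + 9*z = -y^2 + 8*y + 45*z^2 + z*(44 - 4*y) - 12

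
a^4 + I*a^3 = a^3*(a + I)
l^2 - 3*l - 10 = (l - 5)*(l + 2)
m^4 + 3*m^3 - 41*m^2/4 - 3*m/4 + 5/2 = (m - 2)*(m - 1/2)*(m + 1/2)*(m + 5)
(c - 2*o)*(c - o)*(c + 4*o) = c^3 + c^2*o - 10*c*o^2 + 8*o^3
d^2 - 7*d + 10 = (d - 5)*(d - 2)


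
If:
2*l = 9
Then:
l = 9/2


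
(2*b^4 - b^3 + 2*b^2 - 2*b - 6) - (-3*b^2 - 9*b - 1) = 2*b^4 - b^3 + 5*b^2 + 7*b - 5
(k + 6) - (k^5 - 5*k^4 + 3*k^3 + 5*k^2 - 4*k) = -k^5 + 5*k^4 - 3*k^3 - 5*k^2 + 5*k + 6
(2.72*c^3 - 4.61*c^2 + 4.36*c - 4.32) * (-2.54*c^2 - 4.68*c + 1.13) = -6.9088*c^5 - 1.0202*c^4 + 13.574*c^3 - 14.6413*c^2 + 25.1444*c - 4.8816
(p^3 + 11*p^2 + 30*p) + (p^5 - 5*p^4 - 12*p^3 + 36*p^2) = p^5 - 5*p^4 - 11*p^3 + 47*p^2 + 30*p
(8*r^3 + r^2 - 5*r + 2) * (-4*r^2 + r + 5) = -32*r^5 + 4*r^4 + 61*r^3 - 8*r^2 - 23*r + 10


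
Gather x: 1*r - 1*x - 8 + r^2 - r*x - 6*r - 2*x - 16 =r^2 - 5*r + x*(-r - 3) - 24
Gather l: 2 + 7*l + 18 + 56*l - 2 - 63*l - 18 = 0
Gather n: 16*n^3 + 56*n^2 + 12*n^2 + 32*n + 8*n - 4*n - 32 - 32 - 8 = 16*n^3 + 68*n^2 + 36*n - 72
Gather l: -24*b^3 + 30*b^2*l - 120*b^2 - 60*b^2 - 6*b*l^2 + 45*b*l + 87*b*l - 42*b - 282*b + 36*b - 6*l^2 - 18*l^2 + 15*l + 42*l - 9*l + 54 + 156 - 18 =-24*b^3 - 180*b^2 - 288*b + l^2*(-6*b - 24) + l*(30*b^2 + 132*b + 48) + 192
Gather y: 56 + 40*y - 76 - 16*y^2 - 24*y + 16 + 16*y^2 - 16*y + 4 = 0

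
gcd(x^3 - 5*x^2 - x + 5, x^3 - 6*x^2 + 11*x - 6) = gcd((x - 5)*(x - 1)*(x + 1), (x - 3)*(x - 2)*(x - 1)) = x - 1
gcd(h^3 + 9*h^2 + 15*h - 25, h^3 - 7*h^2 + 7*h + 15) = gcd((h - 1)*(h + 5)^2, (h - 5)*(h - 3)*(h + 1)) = 1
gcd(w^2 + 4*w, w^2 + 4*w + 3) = 1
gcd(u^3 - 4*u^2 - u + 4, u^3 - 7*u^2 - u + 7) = u^2 - 1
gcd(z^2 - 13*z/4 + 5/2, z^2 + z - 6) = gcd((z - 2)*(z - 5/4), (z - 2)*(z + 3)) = z - 2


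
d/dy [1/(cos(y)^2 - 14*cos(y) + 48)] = 2*(cos(y) - 7)*sin(y)/(cos(y)^2 - 14*cos(y) + 48)^2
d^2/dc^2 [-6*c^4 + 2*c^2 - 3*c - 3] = 4 - 72*c^2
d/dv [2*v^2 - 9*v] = 4*v - 9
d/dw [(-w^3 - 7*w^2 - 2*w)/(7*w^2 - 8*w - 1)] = (-7*w^4 + 16*w^3 + 73*w^2 + 14*w + 2)/(49*w^4 - 112*w^3 + 50*w^2 + 16*w + 1)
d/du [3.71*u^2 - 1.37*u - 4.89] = 7.42*u - 1.37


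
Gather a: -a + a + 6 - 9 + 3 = 0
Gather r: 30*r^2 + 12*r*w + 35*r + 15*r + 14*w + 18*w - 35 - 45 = 30*r^2 + r*(12*w + 50) + 32*w - 80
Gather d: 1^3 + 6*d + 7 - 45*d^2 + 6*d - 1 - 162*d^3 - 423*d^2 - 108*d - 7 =-162*d^3 - 468*d^2 - 96*d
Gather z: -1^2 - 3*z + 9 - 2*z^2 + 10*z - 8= -2*z^2 + 7*z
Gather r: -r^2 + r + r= -r^2 + 2*r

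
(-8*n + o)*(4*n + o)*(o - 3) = -32*n^2*o + 96*n^2 - 4*n*o^2 + 12*n*o + o^3 - 3*o^2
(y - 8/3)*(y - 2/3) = y^2 - 10*y/3 + 16/9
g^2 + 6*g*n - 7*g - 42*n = (g - 7)*(g + 6*n)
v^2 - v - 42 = (v - 7)*(v + 6)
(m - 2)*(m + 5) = m^2 + 3*m - 10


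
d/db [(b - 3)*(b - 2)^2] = (b - 2)*(3*b - 8)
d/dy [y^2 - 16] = 2*y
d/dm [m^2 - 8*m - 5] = 2*m - 8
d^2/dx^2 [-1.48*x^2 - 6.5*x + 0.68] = -2.96000000000000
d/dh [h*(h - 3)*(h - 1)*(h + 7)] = 4*h^3 + 9*h^2 - 50*h + 21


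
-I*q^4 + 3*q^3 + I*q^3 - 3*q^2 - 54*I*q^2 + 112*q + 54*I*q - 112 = (q - 7*I)*(q + 2*I)*(q + 8*I)*(-I*q + I)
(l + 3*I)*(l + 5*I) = l^2 + 8*I*l - 15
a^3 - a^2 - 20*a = a*(a - 5)*(a + 4)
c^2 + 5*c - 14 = (c - 2)*(c + 7)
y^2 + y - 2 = (y - 1)*(y + 2)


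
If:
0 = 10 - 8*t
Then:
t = 5/4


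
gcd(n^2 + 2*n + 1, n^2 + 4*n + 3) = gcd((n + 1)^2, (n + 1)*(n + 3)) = n + 1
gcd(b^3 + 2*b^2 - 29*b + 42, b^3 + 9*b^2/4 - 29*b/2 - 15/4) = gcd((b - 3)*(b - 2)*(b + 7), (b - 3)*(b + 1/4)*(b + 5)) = b - 3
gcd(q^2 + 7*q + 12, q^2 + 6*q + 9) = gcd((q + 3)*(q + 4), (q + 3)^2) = q + 3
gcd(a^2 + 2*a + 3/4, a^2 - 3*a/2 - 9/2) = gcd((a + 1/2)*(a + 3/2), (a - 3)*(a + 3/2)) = a + 3/2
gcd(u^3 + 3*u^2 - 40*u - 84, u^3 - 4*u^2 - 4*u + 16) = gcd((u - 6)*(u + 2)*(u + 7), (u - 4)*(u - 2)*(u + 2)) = u + 2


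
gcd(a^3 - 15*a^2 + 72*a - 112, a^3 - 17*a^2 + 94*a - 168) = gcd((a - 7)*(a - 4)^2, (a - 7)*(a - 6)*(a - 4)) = a^2 - 11*a + 28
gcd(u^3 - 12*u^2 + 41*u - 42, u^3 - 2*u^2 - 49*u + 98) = u^2 - 9*u + 14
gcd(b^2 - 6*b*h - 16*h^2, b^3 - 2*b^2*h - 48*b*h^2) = b - 8*h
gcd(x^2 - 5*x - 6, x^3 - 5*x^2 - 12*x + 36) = x - 6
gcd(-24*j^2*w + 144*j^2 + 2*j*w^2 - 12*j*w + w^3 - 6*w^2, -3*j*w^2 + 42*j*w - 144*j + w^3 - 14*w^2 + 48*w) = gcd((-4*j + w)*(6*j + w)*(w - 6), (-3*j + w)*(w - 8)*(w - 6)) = w - 6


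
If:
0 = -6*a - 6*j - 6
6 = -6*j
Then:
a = 0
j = -1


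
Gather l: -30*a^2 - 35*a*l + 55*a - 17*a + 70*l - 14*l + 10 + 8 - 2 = -30*a^2 + 38*a + l*(56 - 35*a) + 16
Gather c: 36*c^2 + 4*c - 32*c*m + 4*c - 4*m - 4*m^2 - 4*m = 36*c^2 + c*(8 - 32*m) - 4*m^2 - 8*m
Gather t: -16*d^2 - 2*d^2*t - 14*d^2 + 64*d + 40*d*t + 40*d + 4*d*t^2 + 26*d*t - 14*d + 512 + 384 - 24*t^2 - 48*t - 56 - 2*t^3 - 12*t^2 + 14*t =-30*d^2 + 90*d - 2*t^3 + t^2*(4*d - 36) + t*(-2*d^2 + 66*d - 34) + 840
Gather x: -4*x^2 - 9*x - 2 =-4*x^2 - 9*x - 2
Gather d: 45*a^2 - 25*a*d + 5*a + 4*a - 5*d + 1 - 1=45*a^2 + 9*a + d*(-25*a - 5)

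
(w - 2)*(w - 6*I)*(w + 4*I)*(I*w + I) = I*w^4 + 2*w^3 - I*w^3 - 2*w^2 + 22*I*w^2 - 4*w - 24*I*w - 48*I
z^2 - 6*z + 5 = (z - 5)*(z - 1)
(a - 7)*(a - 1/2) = a^2 - 15*a/2 + 7/2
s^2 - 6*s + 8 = (s - 4)*(s - 2)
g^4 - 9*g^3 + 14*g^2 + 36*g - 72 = (g - 6)*(g - 3)*(g - 2)*(g + 2)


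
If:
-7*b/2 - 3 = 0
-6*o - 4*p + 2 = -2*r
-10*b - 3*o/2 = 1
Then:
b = -6/7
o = 106/21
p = r/2 - 99/14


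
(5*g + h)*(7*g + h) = 35*g^2 + 12*g*h + h^2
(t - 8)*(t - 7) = t^2 - 15*t + 56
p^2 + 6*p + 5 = (p + 1)*(p + 5)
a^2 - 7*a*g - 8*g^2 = (a - 8*g)*(a + g)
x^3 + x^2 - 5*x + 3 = (x - 1)^2*(x + 3)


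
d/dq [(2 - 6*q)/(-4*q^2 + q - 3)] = 8*(-3*q^2 + 2*q + 2)/(16*q^4 - 8*q^3 + 25*q^2 - 6*q + 9)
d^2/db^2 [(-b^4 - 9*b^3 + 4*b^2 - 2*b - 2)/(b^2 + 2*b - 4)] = 2*(-b^6 - 6*b^5 - 18*b^3 + 162*b^2 - 468*b + 32)/(b^6 + 6*b^5 - 40*b^3 + 96*b - 64)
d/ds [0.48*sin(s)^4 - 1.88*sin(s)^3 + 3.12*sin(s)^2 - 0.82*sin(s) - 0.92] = (1.92*sin(s)^3 - 5.64*sin(s)^2 + 6.24*sin(s) - 0.82)*cos(s)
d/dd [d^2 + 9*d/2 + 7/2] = 2*d + 9/2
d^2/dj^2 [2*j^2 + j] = 4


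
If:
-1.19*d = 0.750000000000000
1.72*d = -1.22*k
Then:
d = -0.63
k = 0.89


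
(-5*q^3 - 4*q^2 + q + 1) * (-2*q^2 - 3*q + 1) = 10*q^5 + 23*q^4 + 5*q^3 - 9*q^2 - 2*q + 1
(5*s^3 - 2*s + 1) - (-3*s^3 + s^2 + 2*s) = 8*s^3 - s^2 - 4*s + 1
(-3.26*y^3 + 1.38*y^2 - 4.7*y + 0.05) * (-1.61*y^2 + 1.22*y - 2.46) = 5.2486*y^5 - 6.199*y^4 + 17.2702*y^3 - 9.2093*y^2 + 11.623*y - 0.123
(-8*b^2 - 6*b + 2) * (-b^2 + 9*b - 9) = 8*b^4 - 66*b^3 + 16*b^2 + 72*b - 18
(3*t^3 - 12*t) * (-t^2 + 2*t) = -3*t^5 + 6*t^4 + 12*t^3 - 24*t^2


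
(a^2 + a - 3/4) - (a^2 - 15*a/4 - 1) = 19*a/4 + 1/4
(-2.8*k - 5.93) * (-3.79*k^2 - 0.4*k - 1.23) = 10.612*k^3 + 23.5947*k^2 + 5.816*k + 7.2939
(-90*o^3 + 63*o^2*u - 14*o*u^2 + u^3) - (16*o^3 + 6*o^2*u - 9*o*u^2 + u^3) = -106*o^3 + 57*o^2*u - 5*o*u^2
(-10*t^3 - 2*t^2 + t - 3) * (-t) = 10*t^4 + 2*t^3 - t^2 + 3*t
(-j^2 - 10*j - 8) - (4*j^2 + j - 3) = -5*j^2 - 11*j - 5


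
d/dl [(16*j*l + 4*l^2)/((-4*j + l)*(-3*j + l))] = 4*j*(48*j^2 + 24*j*l - 11*l^2)/(144*j^4 - 168*j^3*l + 73*j^2*l^2 - 14*j*l^3 + l^4)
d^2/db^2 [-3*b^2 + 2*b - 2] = -6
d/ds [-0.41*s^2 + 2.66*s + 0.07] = 2.66 - 0.82*s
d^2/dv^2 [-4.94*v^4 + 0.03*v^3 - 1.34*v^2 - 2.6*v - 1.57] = -59.28*v^2 + 0.18*v - 2.68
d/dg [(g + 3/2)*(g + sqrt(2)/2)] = 2*g + sqrt(2)/2 + 3/2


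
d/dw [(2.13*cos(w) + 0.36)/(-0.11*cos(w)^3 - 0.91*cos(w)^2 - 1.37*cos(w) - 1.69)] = (-0.4686*cos(w)^3 - 2.0571*cos(w)^2 - 0.6552*cos(w) + 3.1065)*sin(w)/(0.0121*cos(w)^6 + 0.2002*cos(w)^5 + 1.1295*cos(w)^4 + 2.8652*cos(w)^3 + 4.9527*cos(w)^2 + 4.6306*cos(w) + 2.8561)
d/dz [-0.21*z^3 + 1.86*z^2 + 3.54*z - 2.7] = -0.63*z^2 + 3.72*z + 3.54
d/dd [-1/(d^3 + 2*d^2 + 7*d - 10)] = (3*d^2 + 4*d + 7)/(d^3 + 2*d^2 + 7*d - 10)^2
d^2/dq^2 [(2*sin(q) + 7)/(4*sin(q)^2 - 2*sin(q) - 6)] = (-8*sin(q)^4 - 108*sin(q)^3 + 94*sin(q)^2 - 95*sin(q) + 86)/(2*(sin(q) + 1)^2*(2*sin(q) - 3)^3)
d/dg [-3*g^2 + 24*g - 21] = 24 - 6*g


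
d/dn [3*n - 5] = 3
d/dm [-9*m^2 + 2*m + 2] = 2 - 18*m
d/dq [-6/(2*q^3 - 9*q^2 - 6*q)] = 36*(q^2 - 3*q - 1)/(q^2*(-2*q^2 + 9*q + 6)^2)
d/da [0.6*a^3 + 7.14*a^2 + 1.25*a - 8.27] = 1.8*a^2 + 14.28*a + 1.25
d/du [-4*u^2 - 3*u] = -8*u - 3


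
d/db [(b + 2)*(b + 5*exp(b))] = b + (b + 2)*(5*exp(b) + 1) + 5*exp(b)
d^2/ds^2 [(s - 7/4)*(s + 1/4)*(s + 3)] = 6*s + 3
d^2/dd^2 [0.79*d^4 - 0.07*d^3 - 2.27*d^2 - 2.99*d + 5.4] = 9.48*d^2 - 0.42*d - 4.54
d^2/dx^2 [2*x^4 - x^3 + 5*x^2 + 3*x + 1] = 24*x^2 - 6*x + 10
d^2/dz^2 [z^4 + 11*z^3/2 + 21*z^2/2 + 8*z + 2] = 12*z^2 + 33*z + 21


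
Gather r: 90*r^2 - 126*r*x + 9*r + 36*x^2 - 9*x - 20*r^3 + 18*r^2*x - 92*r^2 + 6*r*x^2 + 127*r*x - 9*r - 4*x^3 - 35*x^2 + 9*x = -20*r^3 + r^2*(18*x - 2) + r*(6*x^2 + x) - 4*x^3 + x^2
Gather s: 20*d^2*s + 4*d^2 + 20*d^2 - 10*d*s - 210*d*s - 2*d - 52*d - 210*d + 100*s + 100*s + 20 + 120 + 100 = 24*d^2 - 264*d + s*(20*d^2 - 220*d + 200) + 240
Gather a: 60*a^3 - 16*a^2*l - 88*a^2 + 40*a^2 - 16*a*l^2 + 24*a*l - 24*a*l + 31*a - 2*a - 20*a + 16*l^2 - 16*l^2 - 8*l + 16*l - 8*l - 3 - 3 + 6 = 60*a^3 + a^2*(-16*l - 48) + a*(9 - 16*l^2)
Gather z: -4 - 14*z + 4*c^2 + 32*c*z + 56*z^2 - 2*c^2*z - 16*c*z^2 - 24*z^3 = 4*c^2 - 24*z^3 + z^2*(56 - 16*c) + z*(-2*c^2 + 32*c - 14) - 4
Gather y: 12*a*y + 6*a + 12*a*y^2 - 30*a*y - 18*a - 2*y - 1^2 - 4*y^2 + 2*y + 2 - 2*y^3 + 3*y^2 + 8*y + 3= -12*a - 2*y^3 + y^2*(12*a - 1) + y*(8 - 18*a) + 4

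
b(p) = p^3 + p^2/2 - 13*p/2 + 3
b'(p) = 3*p^2 + p - 13/2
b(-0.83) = 8.17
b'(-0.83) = -5.26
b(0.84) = -1.51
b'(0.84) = -3.54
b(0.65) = -0.74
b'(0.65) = -4.58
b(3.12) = 17.96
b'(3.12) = 25.82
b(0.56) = -0.31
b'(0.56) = -5.00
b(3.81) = 40.80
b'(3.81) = 40.86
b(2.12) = 1.00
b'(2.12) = 9.10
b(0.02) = 2.87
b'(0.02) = -6.48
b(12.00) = 1725.00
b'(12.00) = 437.50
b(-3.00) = 0.00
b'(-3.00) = 17.50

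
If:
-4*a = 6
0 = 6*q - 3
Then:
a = -3/2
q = 1/2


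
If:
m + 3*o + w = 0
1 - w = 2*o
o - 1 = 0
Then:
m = -2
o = 1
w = -1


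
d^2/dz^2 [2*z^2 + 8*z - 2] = 4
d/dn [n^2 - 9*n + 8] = 2*n - 9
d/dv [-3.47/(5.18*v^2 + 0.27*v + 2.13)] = (35.9492*v + 0.9369)/(5.18*v^2 + 0.27*v + 2.13)^2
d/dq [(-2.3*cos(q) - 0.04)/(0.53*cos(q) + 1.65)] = 3.7738*sin(q)/(0.53*cos(q) + 1.65)^2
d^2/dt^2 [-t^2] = -2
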